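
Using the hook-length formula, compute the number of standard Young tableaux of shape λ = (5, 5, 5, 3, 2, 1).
# SYT of shape (5, 5, 5, 3, 2, 1) = 271591320

Hook-length formula: f^λ = n! / Π hook(c), product over all cells c of the Young diagram. For λ = (5, 5, 5, 3, 2, 1), n = 21 boxes. Hook lengths by row (left-to-right, top-to-bottom): [10, 8, 6, 4, 3]; [9, 7, 5, 3, 2]; [8, 6, 4, 2, 1]; [5, 3, 1]; [3, 1]; [1]. Product of hooks = 188116992000. So f^λ = 21! / 188116992000 = 51090942171709440000 / 188116992000 = 271591320.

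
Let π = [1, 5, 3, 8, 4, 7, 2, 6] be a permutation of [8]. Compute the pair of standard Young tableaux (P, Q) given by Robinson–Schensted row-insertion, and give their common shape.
P = [1, 2, 4, 6] / [3, 7] / [5, 8];  Q = [1, 2, 4, 6] / [3, 5] / [7, 8];  common shape = (4, 2, 2)

Row-insert the values π_1, π_2, … into P one at a time, bumping the leftmost entry strictly greater than the inserted value down to the next row. The recording tableau Q records, in position (i, j), the step at which that cell was added to P.
  Insert 1 (step 1): P = [1];  Q = [1]
  Insert 5 (step 2): P = [1, 5];  Q = [1, 2]
  Insert 3 (step 3): P = [1, 3] / [5];  Q = [1, 2] / [3]
  Insert 8 (step 4): P = [1, 3, 8] / [5];  Q = [1, 2, 4] / [3]
  Insert 4 (step 5): P = [1, 3, 4] / [5, 8];  Q = [1, 2, 4] / [3, 5]
  Insert 7 (step 6): P = [1, 3, 4, 7] / [5, 8];  Q = [1, 2, 4, 6] / [3, 5]
  Insert 2 (step 7): P = [1, 2, 4, 7] / [3, 8] / [5];  Q = [1, 2, 4, 6] / [3, 5] / [7]
  Insert 6 (step 8): P = [1, 2, 4, 6] / [3, 7] / [5, 8];  Q = [1, 2, 4, 6] / [3, 5] / [7, 8]
Final shape: (4, 2, 2).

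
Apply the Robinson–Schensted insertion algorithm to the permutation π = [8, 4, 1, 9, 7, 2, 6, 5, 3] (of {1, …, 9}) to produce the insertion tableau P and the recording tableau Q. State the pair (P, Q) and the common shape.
P = [1, 2, 3] / [4, 5] / [6, 9] / [7] / [8];  Q = [1, 4, 7] / [2, 5] / [3, 6] / [8] / [9];  common shape = (3, 2, 2, 1, 1)

Row-insert the values π_1, π_2, … into P one at a time, bumping the leftmost entry strictly greater than the inserted value down to the next row. The recording tableau Q records, in position (i, j), the step at which that cell was added to P.
  Insert 8 (step 1): P = [8];  Q = [1]
  Insert 4 (step 2): P = [4] / [8];  Q = [1] / [2]
  Insert 1 (step 3): P = [1] / [4] / [8];  Q = [1] / [2] / [3]
  Insert 9 (step 4): P = [1, 9] / [4] / [8];  Q = [1, 4] / [2] / [3]
  Insert 7 (step 5): P = [1, 7] / [4, 9] / [8];  Q = [1, 4] / [2, 5] / [3]
  Insert 2 (step 6): P = [1, 2] / [4, 7] / [8, 9];  Q = [1, 4] / [2, 5] / [3, 6]
  Insert 6 (step 7): P = [1, 2, 6] / [4, 7] / [8, 9];  Q = [1, 4, 7] / [2, 5] / [3, 6]
  Insert 5 (step 8): P = [1, 2, 5] / [4, 6] / [7, 9] / [8];  Q = [1, 4, 7] / [2, 5] / [3, 6] / [8]
  Insert 3 (step 9): P = [1, 2, 3] / [4, 5] / [6, 9] / [7] / [8];  Q = [1, 4, 7] / [2, 5] / [3, 6] / [8] / [9]
Final shape: (3, 2, 2, 1, 1).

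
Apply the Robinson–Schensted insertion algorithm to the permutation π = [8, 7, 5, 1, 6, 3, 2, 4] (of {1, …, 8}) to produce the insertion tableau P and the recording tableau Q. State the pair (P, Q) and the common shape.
P = [1, 2, 4] / [3, 6] / [5] / [7] / [8];  Q = [1, 5, 8] / [2, 6] / [3] / [4] / [7];  common shape = (3, 2, 1, 1, 1)

Row-insert the values π_1, π_2, … into P one at a time, bumping the leftmost entry strictly greater than the inserted value down to the next row. The recording tableau Q records, in position (i, j), the step at which that cell was added to P.
  Insert 8 (step 1): P = [8];  Q = [1]
  Insert 7 (step 2): P = [7] / [8];  Q = [1] / [2]
  Insert 5 (step 3): P = [5] / [7] / [8];  Q = [1] / [2] / [3]
  Insert 1 (step 4): P = [1] / [5] / [7] / [8];  Q = [1] / [2] / [3] / [4]
  Insert 6 (step 5): P = [1, 6] / [5] / [7] / [8];  Q = [1, 5] / [2] / [3] / [4]
  Insert 3 (step 6): P = [1, 3] / [5, 6] / [7] / [8];  Q = [1, 5] / [2, 6] / [3] / [4]
  Insert 2 (step 7): P = [1, 2] / [3, 6] / [5] / [7] / [8];  Q = [1, 5] / [2, 6] / [3] / [4] / [7]
  Insert 4 (step 8): P = [1, 2, 4] / [3, 6] / [5] / [7] / [8];  Q = [1, 5, 8] / [2, 6] / [3] / [4] / [7]
Final shape: (3, 2, 1, 1, 1).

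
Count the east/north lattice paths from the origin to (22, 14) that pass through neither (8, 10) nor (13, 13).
Number of paths = 3582896200

Inclusion–exclusion. Total paths: C(36, 22) = 3796297200. Through P₁: C(18, 8)·C(18, 14) = 133899480. Through P₂: C(26, 13)·C(10, 9) = 104006000. Since P₁ is strictly southwest of P₂, a monotone path through both must visit P₁ then P₂; paths through both = C(18, 8)·C(8, 5)·C(10, 9) = 24504480. Avoid both = 3796297200 − 133899480 − 104006000 + 24504480 = 3582896200.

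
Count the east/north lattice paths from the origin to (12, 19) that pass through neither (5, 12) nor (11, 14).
Number of paths = 94178493

Inclusion–exclusion. Total paths: C(31, 12) = 141120525. Through P₁: C(17, 5)·C(14, 7) = 21237216. Through P₂: C(25, 11)·C(6, 1) = 26744400. Since P₁ is strictly southwest of P₂, a monotone path through both must visit P₁ then P₂; paths through both = C(17, 5)·C(8, 6)·C(6, 1) = 1039584. Avoid both = 141120525 − 21237216 − 26744400 + 1039584 = 94178493.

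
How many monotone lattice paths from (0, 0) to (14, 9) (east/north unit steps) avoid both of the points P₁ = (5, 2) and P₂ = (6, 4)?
Number of paths = 387761

Inclusion–exclusion. Total paths: C(23, 14) = 817190. Through P₁: C(7, 5)·C(16, 9) = 240240. Through P₂: C(10, 6)·C(13, 8) = 270270. Since P₁ is strictly southwest of P₂, a monotone path through both must visit P₁ then P₂; paths through both = C(7, 5)·C(3, 1)·C(13, 8) = 81081. Avoid both = 817190 − 240240 − 270270 + 81081 = 387761.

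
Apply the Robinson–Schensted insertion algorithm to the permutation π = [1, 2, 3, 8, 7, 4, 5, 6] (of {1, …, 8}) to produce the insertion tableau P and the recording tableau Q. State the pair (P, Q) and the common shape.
P = [1, 2, 3, 4, 5, 6] / [7] / [8];  Q = [1, 2, 3, 4, 7, 8] / [5] / [6];  common shape = (6, 1, 1)

Row-insert the values π_1, π_2, … into P one at a time, bumping the leftmost entry strictly greater than the inserted value down to the next row. The recording tableau Q records, in position (i, j), the step at which that cell was added to P.
  Insert 1 (step 1): P = [1];  Q = [1]
  Insert 2 (step 2): P = [1, 2];  Q = [1, 2]
  Insert 3 (step 3): P = [1, 2, 3];  Q = [1, 2, 3]
  Insert 8 (step 4): P = [1, 2, 3, 8];  Q = [1, 2, 3, 4]
  Insert 7 (step 5): P = [1, 2, 3, 7] / [8];  Q = [1, 2, 3, 4] / [5]
  Insert 4 (step 6): P = [1, 2, 3, 4] / [7] / [8];  Q = [1, 2, 3, 4] / [5] / [6]
  Insert 5 (step 7): P = [1, 2, 3, 4, 5] / [7] / [8];  Q = [1, 2, 3, 4, 7] / [5] / [6]
  Insert 6 (step 8): P = [1, 2, 3, 4, 5, 6] / [7] / [8];  Q = [1, 2, 3, 4, 7, 8] / [5] / [6]
Final shape: (6, 1, 1).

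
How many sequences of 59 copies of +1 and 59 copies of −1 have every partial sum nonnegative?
C_59 = 405944995127576985730643443367112

These ballot sequences are counted by the Catalan number C_n = (1/(n + 1)) · C(2n, n). For n = 59: C_59 = (1/60) · C(118, 59) = 24356699707654619143838606602026720/60 = 405944995127576985730643443367112.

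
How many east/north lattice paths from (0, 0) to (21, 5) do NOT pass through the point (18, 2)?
Number of paths = 61980

Total paths from (0, 0) to (21, 5): C(26, 21) = 65780. Paths through (18, 2): (paths (0, 0) → (18, 2)) × (paths (18, 2) → (21, 5)) = C(20, 18) · C(6, 3) = 190 · 20 = 3800. Avoidance count = 65780 − 3800 = 61980.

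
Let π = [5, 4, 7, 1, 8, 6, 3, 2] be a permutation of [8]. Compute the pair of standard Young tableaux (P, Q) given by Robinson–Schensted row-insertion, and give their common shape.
P = [1, 2, 8] / [3, 6] / [4, 7] / [5];  Q = [1, 3, 5] / [2, 6] / [4, 7] / [8];  common shape = (3, 2, 2, 1)

Row-insert the values π_1, π_2, … into P one at a time, bumping the leftmost entry strictly greater than the inserted value down to the next row. The recording tableau Q records, in position (i, j), the step at which that cell was added to P.
  Insert 5 (step 1): P = [5];  Q = [1]
  Insert 4 (step 2): P = [4] / [5];  Q = [1] / [2]
  Insert 7 (step 3): P = [4, 7] / [5];  Q = [1, 3] / [2]
  Insert 1 (step 4): P = [1, 7] / [4] / [5];  Q = [1, 3] / [2] / [4]
  Insert 8 (step 5): P = [1, 7, 8] / [4] / [5];  Q = [1, 3, 5] / [2] / [4]
  Insert 6 (step 6): P = [1, 6, 8] / [4, 7] / [5];  Q = [1, 3, 5] / [2, 6] / [4]
  Insert 3 (step 7): P = [1, 3, 8] / [4, 6] / [5, 7];  Q = [1, 3, 5] / [2, 6] / [4, 7]
  Insert 2 (step 8): P = [1, 2, 8] / [3, 6] / [4, 7] / [5];  Q = [1, 3, 5] / [2, 6] / [4, 7] / [8]
Final shape: (3, 2, 2, 1).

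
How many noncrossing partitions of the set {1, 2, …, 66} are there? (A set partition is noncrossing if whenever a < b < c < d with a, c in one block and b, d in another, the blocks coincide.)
C_66 = 5632681584560312734993915705849145100

These noncrossing partitions are counted by the Catalan number C_n = (1/(n + 1)) · C(2n, n). For n = 66: C_66 = (1/67) · C(132, 66) = 377389666165540953244592352291892721700/67 = 5632681584560312734993915705849145100.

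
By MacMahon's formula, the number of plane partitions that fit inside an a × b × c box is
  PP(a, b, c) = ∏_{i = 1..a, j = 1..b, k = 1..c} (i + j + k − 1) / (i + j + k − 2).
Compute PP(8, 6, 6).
PP(8, 6, 6) = 469699956117392

Evaluate the triple product over i = 1..8, j = 1..6, k = 1..6. The factors are (2/1) · (3/2) · (4/3) · (5/4) · (6/5) · (7/6) · (3/2) · (4/3) · … (288 factors total). The numerators and denominators telescope so the product is an integer; carrying out the multiplication exactly gives PP(8, 6, 6) = 469699956117392.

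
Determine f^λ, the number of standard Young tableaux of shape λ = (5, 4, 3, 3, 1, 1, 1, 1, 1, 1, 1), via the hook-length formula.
# SYT of shape (5, 4, 3, 3, 1, 1, 1, 1, 1, 1, 1) = 343816704

Hook-length formula: f^λ = n! / Π hook(c), product over all cells c of the Young diagram. For λ = (5, 4, 3, 3, 1, 1, 1, 1, 1, 1, 1), n = 22 boxes. Hook lengths by row (left-to-right, top-to-bottom): [15, 7, 6, 3, 1]; [13, 5, 4, 1]; [11, 3, 2]; [10, 2, 1]; [7]; [6]; [5]; [4]; [3]; [2]; [1]. Product of hooks = 3269185920000. So f^λ = 22! / 3269185920000 = 1124000727777607680000 / 3269185920000 = 343816704.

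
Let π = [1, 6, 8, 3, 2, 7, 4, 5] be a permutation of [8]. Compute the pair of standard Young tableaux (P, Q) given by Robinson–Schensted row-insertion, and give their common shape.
P = [1, 2, 4, 5] / [3, 7] / [6, 8];  Q = [1, 2, 3, 8] / [4, 6] / [5, 7];  common shape = (4, 2, 2)

Row-insert the values π_1, π_2, … into P one at a time, bumping the leftmost entry strictly greater than the inserted value down to the next row. The recording tableau Q records, in position (i, j), the step at which that cell was added to P.
  Insert 1 (step 1): P = [1];  Q = [1]
  Insert 6 (step 2): P = [1, 6];  Q = [1, 2]
  Insert 8 (step 3): P = [1, 6, 8];  Q = [1, 2, 3]
  Insert 3 (step 4): P = [1, 3, 8] / [6];  Q = [1, 2, 3] / [4]
  Insert 2 (step 5): P = [1, 2, 8] / [3] / [6];  Q = [1, 2, 3] / [4] / [5]
  Insert 7 (step 6): P = [1, 2, 7] / [3, 8] / [6];  Q = [1, 2, 3] / [4, 6] / [5]
  Insert 4 (step 7): P = [1, 2, 4] / [3, 7] / [6, 8];  Q = [1, 2, 3] / [4, 6] / [5, 7]
  Insert 5 (step 8): P = [1, 2, 4, 5] / [3, 7] / [6, 8];  Q = [1, 2, 3, 8] / [4, 6] / [5, 7]
Final shape: (4, 2, 2).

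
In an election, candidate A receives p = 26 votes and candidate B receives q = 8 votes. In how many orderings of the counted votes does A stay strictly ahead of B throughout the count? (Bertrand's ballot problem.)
Strict-lead orderings = 9612108

Total orderings of the 34 votes with 26 for A: C(34, 26) = 18156204. By the Bertrand ballot formula (Cycle Lemma / reflection principle), the number of orderings in which A is strictly ahead of B throughout is (p − q)/(p + q) · C(p + q, p) = (26 − 8)/(26 + 8) · 18156204 = 9612108.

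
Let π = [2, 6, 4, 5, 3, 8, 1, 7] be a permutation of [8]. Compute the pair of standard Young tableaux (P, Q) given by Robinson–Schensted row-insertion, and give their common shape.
P = [1, 3, 5, 7] / [2, 8] / [4] / [6];  Q = [1, 2, 4, 6] / [3, 8] / [5] / [7];  common shape = (4, 2, 1, 1)

Row-insert the values π_1, π_2, … into P one at a time, bumping the leftmost entry strictly greater than the inserted value down to the next row. The recording tableau Q records, in position (i, j), the step at which that cell was added to P.
  Insert 2 (step 1): P = [2];  Q = [1]
  Insert 6 (step 2): P = [2, 6];  Q = [1, 2]
  Insert 4 (step 3): P = [2, 4] / [6];  Q = [1, 2] / [3]
  Insert 5 (step 4): P = [2, 4, 5] / [6];  Q = [1, 2, 4] / [3]
  Insert 3 (step 5): P = [2, 3, 5] / [4] / [6];  Q = [1, 2, 4] / [3] / [5]
  Insert 8 (step 6): P = [2, 3, 5, 8] / [4] / [6];  Q = [1, 2, 4, 6] / [3] / [5]
  Insert 1 (step 7): P = [1, 3, 5, 8] / [2] / [4] / [6];  Q = [1, 2, 4, 6] / [3] / [5] / [7]
  Insert 7 (step 8): P = [1, 3, 5, 7] / [2, 8] / [4] / [6];  Q = [1, 2, 4, 6] / [3, 8] / [5] / [7]
Final shape: (4, 2, 1, 1).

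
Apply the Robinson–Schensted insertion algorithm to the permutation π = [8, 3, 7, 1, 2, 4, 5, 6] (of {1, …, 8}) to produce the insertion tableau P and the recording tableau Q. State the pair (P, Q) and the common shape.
P = [1, 2, 4, 5, 6] / [3, 7] / [8];  Q = [1, 3, 6, 7, 8] / [2, 5] / [4];  common shape = (5, 2, 1)

Row-insert the values π_1, π_2, … into P one at a time, bumping the leftmost entry strictly greater than the inserted value down to the next row. The recording tableau Q records, in position (i, j), the step at which that cell was added to P.
  Insert 8 (step 1): P = [8];  Q = [1]
  Insert 3 (step 2): P = [3] / [8];  Q = [1] / [2]
  Insert 7 (step 3): P = [3, 7] / [8];  Q = [1, 3] / [2]
  Insert 1 (step 4): P = [1, 7] / [3] / [8];  Q = [1, 3] / [2] / [4]
  Insert 2 (step 5): P = [1, 2] / [3, 7] / [8];  Q = [1, 3] / [2, 5] / [4]
  Insert 4 (step 6): P = [1, 2, 4] / [3, 7] / [8];  Q = [1, 3, 6] / [2, 5] / [4]
  Insert 5 (step 7): P = [1, 2, 4, 5] / [3, 7] / [8];  Q = [1, 3, 6, 7] / [2, 5] / [4]
  Insert 6 (step 8): P = [1, 2, 4, 5, 6] / [3, 7] / [8];  Q = [1, 3, 6, 7, 8] / [2, 5] / [4]
Final shape: (5, 2, 1).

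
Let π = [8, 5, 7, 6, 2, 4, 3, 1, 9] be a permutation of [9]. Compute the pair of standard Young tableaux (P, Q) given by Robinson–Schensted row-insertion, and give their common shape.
P = [1, 3, 9] / [2, 6] / [4] / [5] / [7] / [8];  Q = [1, 3, 9] / [2, 6] / [4] / [5] / [7] / [8];  common shape = (3, 2, 1, 1, 1, 1)

Row-insert the values π_1, π_2, … into P one at a time, bumping the leftmost entry strictly greater than the inserted value down to the next row. The recording tableau Q records, in position (i, j), the step at which that cell was added to P.
  Insert 8 (step 1): P = [8];  Q = [1]
  Insert 5 (step 2): P = [5] / [8];  Q = [1] / [2]
  Insert 7 (step 3): P = [5, 7] / [8];  Q = [1, 3] / [2]
  Insert 6 (step 4): P = [5, 6] / [7] / [8];  Q = [1, 3] / [2] / [4]
  Insert 2 (step 5): P = [2, 6] / [5] / [7] / [8];  Q = [1, 3] / [2] / [4] / [5]
  Insert 4 (step 6): P = [2, 4] / [5, 6] / [7] / [8];  Q = [1, 3] / [2, 6] / [4] / [5]
  Insert 3 (step 7): P = [2, 3] / [4, 6] / [5] / [7] / [8];  Q = [1, 3] / [2, 6] / [4] / [5] / [7]
  Insert 1 (step 8): P = [1, 3] / [2, 6] / [4] / [5] / [7] / [8];  Q = [1, 3] / [2, 6] / [4] / [5] / [7] / [8]
  Insert 9 (step 9): P = [1, 3, 9] / [2, 6] / [4] / [5] / [7] / [8];  Q = [1, 3, 9] / [2, 6] / [4] / [5] / [7] / [8]
Final shape: (3, 2, 1, 1, 1, 1).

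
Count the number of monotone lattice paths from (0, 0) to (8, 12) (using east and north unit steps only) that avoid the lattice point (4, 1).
Number of paths = 119145

Total paths from (0, 0) to (8, 12): C(20, 8) = 125970. Paths through (4, 1): (paths (0, 0) → (4, 1)) × (paths (4, 1) → (8, 12)) = C(5, 4) · C(15, 4) = 5 · 1365 = 6825. Avoidance count = 125970 − 6825 = 119145.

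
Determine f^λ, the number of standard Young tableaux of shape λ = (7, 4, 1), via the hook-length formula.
# SYT of shape (7, 4, 1) = 1408

Hook-length formula: f^λ = n! / Π hook(c), product over all cells c of the Young diagram. For λ = (7, 4, 1), n = 12 boxes. Hook lengths by row (left-to-right, top-to-bottom): [9, 7, 6, 5, 3, 2, 1]; [5, 3, 2, 1]; [1]. Product of hooks = 340200. So f^λ = 12! / 340200 = 479001600 / 340200 = 1408.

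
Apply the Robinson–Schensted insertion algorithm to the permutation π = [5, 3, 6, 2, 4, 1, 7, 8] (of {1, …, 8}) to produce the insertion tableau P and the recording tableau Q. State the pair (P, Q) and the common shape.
P = [1, 4, 7, 8] / [2, 6] / [3] / [5];  Q = [1, 3, 7, 8] / [2, 5] / [4] / [6];  common shape = (4, 2, 1, 1)

Row-insert the values π_1, π_2, … into P one at a time, bumping the leftmost entry strictly greater than the inserted value down to the next row. The recording tableau Q records, in position (i, j), the step at which that cell was added to P.
  Insert 5 (step 1): P = [5];  Q = [1]
  Insert 3 (step 2): P = [3] / [5];  Q = [1] / [2]
  Insert 6 (step 3): P = [3, 6] / [5];  Q = [1, 3] / [2]
  Insert 2 (step 4): P = [2, 6] / [3] / [5];  Q = [1, 3] / [2] / [4]
  Insert 4 (step 5): P = [2, 4] / [3, 6] / [5];  Q = [1, 3] / [2, 5] / [4]
  Insert 1 (step 6): P = [1, 4] / [2, 6] / [3] / [5];  Q = [1, 3] / [2, 5] / [4] / [6]
  Insert 7 (step 7): P = [1, 4, 7] / [2, 6] / [3] / [5];  Q = [1, 3, 7] / [2, 5] / [4] / [6]
  Insert 8 (step 8): P = [1, 4, 7, 8] / [2, 6] / [3] / [5];  Q = [1, 3, 7, 8] / [2, 5] / [4] / [6]
Final shape: (4, 2, 1, 1).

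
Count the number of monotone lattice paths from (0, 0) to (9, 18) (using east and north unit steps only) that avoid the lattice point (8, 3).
Number of paths = 4684185

Total paths from (0, 0) to (9, 18): C(27, 9) = 4686825. Paths through (8, 3): (paths (0, 0) → (8, 3)) × (paths (8, 3) → (9, 18)) = C(11, 8) · C(16, 1) = 165 · 16 = 2640. Avoidance count = 4686825 − 2640 = 4684185.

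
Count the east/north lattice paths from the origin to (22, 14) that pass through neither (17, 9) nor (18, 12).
Number of paths = 1898985225

Inclusion–exclusion. Total paths: C(36, 22) = 3796297200. Through P₁: C(26, 17)·C(10, 5) = 787386600. Through P₂: C(30, 18)·C(6, 4) = 1297398375. Since P₁ is strictly southwest of P₂, a monotone path through both must visit P₁ then P₂; paths through both = C(26, 17)·C(4, 1)·C(6, 4) = 187473000. Avoid both = 3796297200 − 787386600 − 1297398375 + 187473000 = 1898985225.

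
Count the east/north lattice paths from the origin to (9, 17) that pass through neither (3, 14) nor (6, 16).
Number of paths = 2796178

Inclusion–exclusion. Total paths: C(26, 9) = 3124550. Through P₁: C(17, 3)·C(9, 6) = 57120. Through P₂: C(22, 6)·C(4, 3) = 298452. Since P₁ is strictly southwest of P₂, a monotone path through both must visit P₁ then P₂; paths through both = C(17, 3)·C(5, 3)·C(4, 3) = 27200. Avoid both = 3124550 − 57120 − 298452 + 27200 = 2796178.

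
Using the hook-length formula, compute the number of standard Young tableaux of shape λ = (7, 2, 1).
# SYT of shape (7, 2, 1) = 160

Hook-length formula: f^λ = n! / Π hook(c), product over all cells c of the Young diagram. For λ = (7, 2, 1), n = 10 boxes. Hook lengths by row (left-to-right, top-to-bottom): [9, 7, 5, 4, 3, 2, 1]; [3, 1]; [1]. Product of hooks = 22680. So f^λ = 10! / 22680 = 3628800 / 22680 = 160.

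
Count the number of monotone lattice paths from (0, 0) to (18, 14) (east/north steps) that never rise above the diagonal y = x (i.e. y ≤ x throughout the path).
Number of paths = 124062000

By the reflection principle (André's argument), the number of monotone paths to (18, 14) with n ≤ m that never go above y = x is C(32, 18) − C(32, 19) = 471435600 − 347373600 = 124062000.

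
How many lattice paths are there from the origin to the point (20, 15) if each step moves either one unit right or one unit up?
Number of paths = 3247943160

A monotone lattice path from (0, 0) to (20, 15) consists of 20 east steps and 15 north steps in some order, so it is determined by which 20 of the 35 steps are east. The count is C(35, 20) = 3247943160.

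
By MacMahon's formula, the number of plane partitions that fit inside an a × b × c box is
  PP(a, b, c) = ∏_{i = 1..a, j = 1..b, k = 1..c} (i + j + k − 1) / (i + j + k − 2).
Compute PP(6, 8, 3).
PP(6, 8, 3) = 614083470

Evaluate the triple product over i = 1..6, j = 1..8, k = 1..3. The factors are (2/1) · (3/2) · (4/3) · (3/2) · (4/3) · (5/4) · (4/3) · (5/4) · … (144 factors total). The numerators and denominators telescope so the product is an integer; carrying out the multiplication exactly gives PP(6, 8, 3) = 614083470.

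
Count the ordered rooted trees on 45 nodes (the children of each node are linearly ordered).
C_44 = 583300119592996693088040

These ordered rooted trees are counted by the Catalan number C_n = (1/(n + 1)) · C(2n, n). For n = 44: C_44 = (1/45) · C(88, 44) = 26248505381684851188961800/45 = 583300119592996693088040.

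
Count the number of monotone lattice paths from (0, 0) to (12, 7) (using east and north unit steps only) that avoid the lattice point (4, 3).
Number of paths = 33063

Total paths from (0, 0) to (12, 7): C(19, 12) = 50388. Paths through (4, 3): (paths (0, 0) → (4, 3)) × (paths (4, 3) → (12, 7)) = C(7, 4) · C(12, 8) = 35 · 495 = 17325. Avoidance count = 50388 − 17325 = 33063.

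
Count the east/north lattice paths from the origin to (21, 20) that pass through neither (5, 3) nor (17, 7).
Number of paths = 203206805140

Inclusion–exclusion. Total paths: C(41, 21) = 269128937220. Through P₁: C(8, 5)·C(33, 16) = 65340974160. Through P₂: C(24, 17)·C(17, 4) = 823727520. Since P₁ is strictly southwest of P₂, a monotone path through both must visit P₁ then P₂; paths through both = C(8, 5)·C(16, 12)·C(17, 4) = 242569600. Avoid both = 269128937220 − 65340974160 − 823727520 + 242569600 = 203206805140.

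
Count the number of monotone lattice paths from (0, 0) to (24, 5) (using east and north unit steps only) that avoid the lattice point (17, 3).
Number of paths = 77715

Total paths from (0, 0) to (24, 5): C(29, 24) = 118755. Paths through (17, 3): (paths (0, 0) → (17, 3)) × (paths (17, 3) → (24, 5)) = C(20, 17) · C(9, 7) = 1140 · 36 = 41040. Avoidance count = 118755 − 41040 = 77715.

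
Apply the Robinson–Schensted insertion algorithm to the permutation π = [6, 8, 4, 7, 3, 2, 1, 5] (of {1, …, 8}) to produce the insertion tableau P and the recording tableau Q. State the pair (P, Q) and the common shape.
P = [1, 5] / [2, 7] / [3, 8] / [4] / [6];  Q = [1, 2] / [3, 4] / [5, 8] / [6] / [7];  common shape = (2, 2, 2, 1, 1)

Row-insert the values π_1, π_2, … into P one at a time, bumping the leftmost entry strictly greater than the inserted value down to the next row. The recording tableau Q records, in position (i, j), the step at which that cell was added to P.
  Insert 6 (step 1): P = [6];  Q = [1]
  Insert 8 (step 2): P = [6, 8];  Q = [1, 2]
  Insert 4 (step 3): P = [4, 8] / [6];  Q = [1, 2] / [3]
  Insert 7 (step 4): P = [4, 7] / [6, 8];  Q = [1, 2] / [3, 4]
  Insert 3 (step 5): P = [3, 7] / [4, 8] / [6];  Q = [1, 2] / [3, 4] / [5]
  Insert 2 (step 6): P = [2, 7] / [3, 8] / [4] / [6];  Q = [1, 2] / [3, 4] / [5] / [6]
  Insert 1 (step 7): P = [1, 7] / [2, 8] / [3] / [4] / [6];  Q = [1, 2] / [3, 4] / [5] / [6] / [7]
  Insert 5 (step 8): P = [1, 5] / [2, 7] / [3, 8] / [4] / [6];  Q = [1, 2] / [3, 4] / [5, 8] / [6] / [7]
Final shape: (2, 2, 2, 1, 1).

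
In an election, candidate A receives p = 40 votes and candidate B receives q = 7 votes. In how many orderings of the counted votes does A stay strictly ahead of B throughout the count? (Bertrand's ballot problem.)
Strict-lead orderings = 44157861

Total orderings of the 47 votes with 40 for A: C(47, 40) = 62891499. By the Bertrand ballot formula (Cycle Lemma / reflection principle), the number of orderings in which A is strictly ahead of B throughout is (p − q)/(p + q) · C(p + q, p) = (40 − 7)/(40 + 7) · 62891499 = 44157861.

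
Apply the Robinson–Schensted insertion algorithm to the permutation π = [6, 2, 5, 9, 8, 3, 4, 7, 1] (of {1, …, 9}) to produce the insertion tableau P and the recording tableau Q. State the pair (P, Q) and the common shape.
P = [1, 3, 4, 7] / [2, 8] / [5, 9] / [6];  Q = [1, 3, 4, 8] / [2, 5] / [6, 7] / [9];  common shape = (4, 2, 2, 1)

Row-insert the values π_1, π_2, … into P one at a time, bumping the leftmost entry strictly greater than the inserted value down to the next row. The recording tableau Q records, in position (i, j), the step at which that cell was added to P.
  Insert 6 (step 1): P = [6];  Q = [1]
  Insert 2 (step 2): P = [2] / [6];  Q = [1] / [2]
  Insert 5 (step 3): P = [2, 5] / [6];  Q = [1, 3] / [2]
  Insert 9 (step 4): P = [2, 5, 9] / [6];  Q = [1, 3, 4] / [2]
  Insert 8 (step 5): P = [2, 5, 8] / [6, 9];  Q = [1, 3, 4] / [2, 5]
  Insert 3 (step 6): P = [2, 3, 8] / [5, 9] / [6];  Q = [1, 3, 4] / [2, 5] / [6]
  Insert 4 (step 7): P = [2, 3, 4] / [5, 8] / [6, 9];  Q = [1, 3, 4] / [2, 5] / [6, 7]
  Insert 7 (step 8): P = [2, 3, 4, 7] / [5, 8] / [6, 9];  Q = [1, 3, 4, 8] / [2, 5] / [6, 7]
  Insert 1 (step 9): P = [1, 3, 4, 7] / [2, 8] / [5, 9] / [6];  Q = [1, 3, 4, 8] / [2, 5] / [6, 7] / [9]
Final shape: (4, 2, 2, 1).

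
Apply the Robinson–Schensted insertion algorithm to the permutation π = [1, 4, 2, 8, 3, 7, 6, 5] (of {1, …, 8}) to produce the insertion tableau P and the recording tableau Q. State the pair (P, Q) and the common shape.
P = [1, 2, 3, 5] / [4, 6] / [7] / [8];  Q = [1, 2, 4, 6] / [3, 5] / [7] / [8];  common shape = (4, 2, 1, 1)

Row-insert the values π_1, π_2, … into P one at a time, bumping the leftmost entry strictly greater than the inserted value down to the next row. The recording tableau Q records, in position (i, j), the step at which that cell was added to P.
  Insert 1 (step 1): P = [1];  Q = [1]
  Insert 4 (step 2): P = [1, 4];  Q = [1, 2]
  Insert 2 (step 3): P = [1, 2] / [4];  Q = [1, 2] / [3]
  Insert 8 (step 4): P = [1, 2, 8] / [4];  Q = [1, 2, 4] / [3]
  Insert 3 (step 5): P = [1, 2, 3] / [4, 8];  Q = [1, 2, 4] / [3, 5]
  Insert 7 (step 6): P = [1, 2, 3, 7] / [4, 8];  Q = [1, 2, 4, 6] / [3, 5]
  Insert 6 (step 7): P = [1, 2, 3, 6] / [4, 7] / [8];  Q = [1, 2, 4, 6] / [3, 5] / [7]
  Insert 5 (step 8): P = [1, 2, 3, 5] / [4, 6] / [7] / [8];  Q = [1, 2, 4, 6] / [3, 5] / [7] / [8]
Final shape: (4, 2, 1, 1).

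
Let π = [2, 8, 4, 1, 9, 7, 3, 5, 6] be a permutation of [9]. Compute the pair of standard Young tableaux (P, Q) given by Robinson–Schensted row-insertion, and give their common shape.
P = [1, 3, 5, 6] / [2, 4, 7] / [8, 9];  Q = [1, 2, 5, 9] / [3, 6, 8] / [4, 7];  common shape = (4, 3, 2)

Row-insert the values π_1, π_2, … into P one at a time, bumping the leftmost entry strictly greater than the inserted value down to the next row. The recording tableau Q records, in position (i, j), the step at which that cell was added to P.
  Insert 2 (step 1): P = [2];  Q = [1]
  Insert 8 (step 2): P = [2, 8];  Q = [1, 2]
  Insert 4 (step 3): P = [2, 4] / [8];  Q = [1, 2] / [3]
  Insert 1 (step 4): P = [1, 4] / [2] / [8];  Q = [1, 2] / [3] / [4]
  Insert 9 (step 5): P = [1, 4, 9] / [2] / [8];  Q = [1, 2, 5] / [3] / [4]
  Insert 7 (step 6): P = [1, 4, 7] / [2, 9] / [8];  Q = [1, 2, 5] / [3, 6] / [4]
  Insert 3 (step 7): P = [1, 3, 7] / [2, 4] / [8, 9];  Q = [1, 2, 5] / [3, 6] / [4, 7]
  Insert 5 (step 8): P = [1, 3, 5] / [2, 4, 7] / [8, 9];  Q = [1, 2, 5] / [3, 6, 8] / [4, 7]
  Insert 6 (step 9): P = [1, 3, 5, 6] / [2, 4, 7] / [8, 9];  Q = [1, 2, 5, 9] / [3, 6, 8] / [4, 7]
Final shape: (4, 3, 2).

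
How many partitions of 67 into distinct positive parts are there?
q(67) = 22250

A partition into distinct parts is a strictly decreasing sequence summing to n. The recurrence d(n, m) = d(n, m−1) + d(n−m, m−1) (use part m at most once) with q(n) = d(n, n) gives q(67) = 22250. (Euler's theorem: # distinct-part partitions = # odd-part partitions.)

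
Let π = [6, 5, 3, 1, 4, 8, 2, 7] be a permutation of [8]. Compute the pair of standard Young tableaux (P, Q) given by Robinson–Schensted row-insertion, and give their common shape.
P = [1, 2, 7] / [3, 4, 8] / [5] / [6];  Q = [1, 5, 6] / [2, 7, 8] / [3] / [4];  common shape = (3, 3, 1, 1)

Row-insert the values π_1, π_2, … into P one at a time, bumping the leftmost entry strictly greater than the inserted value down to the next row. The recording tableau Q records, in position (i, j), the step at which that cell was added to P.
  Insert 6 (step 1): P = [6];  Q = [1]
  Insert 5 (step 2): P = [5] / [6];  Q = [1] / [2]
  Insert 3 (step 3): P = [3] / [5] / [6];  Q = [1] / [2] / [3]
  Insert 1 (step 4): P = [1] / [3] / [5] / [6];  Q = [1] / [2] / [3] / [4]
  Insert 4 (step 5): P = [1, 4] / [3] / [5] / [6];  Q = [1, 5] / [2] / [3] / [4]
  Insert 8 (step 6): P = [1, 4, 8] / [3] / [5] / [6];  Q = [1, 5, 6] / [2] / [3] / [4]
  Insert 2 (step 7): P = [1, 2, 8] / [3, 4] / [5] / [6];  Q = [1, 5, 6] / [2, 7] / [3] / [4]
  Insert 7 (step 8): P = [1, 2, 7] / [3, 4, 8] / [5] / [6];  Q = [1, 5, 6] / [2, 7, 8] / [3] / [4]
Final shape: (3, 3, 1, 1).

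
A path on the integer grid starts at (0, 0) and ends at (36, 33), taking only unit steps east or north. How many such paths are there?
Number of paths = 52976853413424121454

A monotone lattice path from (0, 0) to (36, 33) consists of 36 east steps and 33 north steps in some order, so it is determined by which 36 of the 69 steps are east. The count is C(69, 36) = 52976853413424121454.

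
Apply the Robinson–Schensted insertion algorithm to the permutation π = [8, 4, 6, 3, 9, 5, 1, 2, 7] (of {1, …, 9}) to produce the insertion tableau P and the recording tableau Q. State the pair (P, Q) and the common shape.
P = [1, 2, 7] / [3, 5, 9] / [4, 6] / [8];  Q = [1, 3, 5] / [2, 6, 9] / [4, 8] / [7];  common shape = (3, 3, 2, 1)

Row-insert the values π_1, π_2, … into P one at a time, bumping the leftmost entry strictly greater than the inserted value down to the next row. The recording tableau Q records, in position (i, j), the step at which that cell was added to P.
  Insert 8 (step 1): P = [8];  Q = [1]
  Insert 4 (step 2): P = [4] / [8];  Q = [1] / [2]
  Insert 6 (step 3): P = [4, 6] / [8];  Q = [1, 3] / [2]
  Insert 3 (step 4): P = [3, 6] / [4] / [8];  Q = [1, 3] / [2] / [4]
  Insert 9 (step 5): P = [3, 6, 9] / [4] / [8];  Q = [1, 3, 5] / [2] / [4]
  Insert 5 (step 6): P = [3, 5, 9] / [4, 6] / [8];  Q = [1, 3, 5] / [2, 6] / [4]
  Insert 1 (step 7): P = [1, 5, 9] / [3, 6] / [4] / [8];  Q = [1, 3, 5] / [2, 6] / [4] / [7]
  Insert 2 (step 8): P = [1, 2, 9] / [3, 5] / [4, 6] / [8];  Q = [1, 3, 5] / [2, 6] / [4, 8] / [7]
  Insert 7 (step 9): P = [1, 2, 7] / [3, 5, 9] / [4, 6] / [8];  Q = [1, 3, 5] / [2, 6, 9] / [4, 8] / [7]
Final shape: (3, 3, 2, 1).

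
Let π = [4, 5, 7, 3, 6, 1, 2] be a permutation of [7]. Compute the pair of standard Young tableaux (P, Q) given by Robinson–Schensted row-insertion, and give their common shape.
P = [1, 2, 6] / [3, 5] / [4, 7];  Q = [1, 2, 3] / [4, 5] / [6, 7];  common shape = (3, 2, 2)

Row-insert the values π_1, π_2, … into P one at a time, bumping the leftmost entry strictly greater than the inserted value down to the next row. The recording tableau Q records, in position (i, j), the step at which that cell was added to P.
  Insert 4 (step 1): P = [4];  Q = [1]
  Insert 5 (step 2): P = [4, 5];  Q = [1, 2]
  Insert 7 (step 3): P = [4, 5, 7];  Q = [1, 2, 3]
  Insert 3 (step 4): P = [3, 5, 7] / [4];  Q = [1, 2, 3] / [4]
  Insert 6 (step 5): P = [3, 5, 6] / [4, 7];  Q = [1, 2, 3] / [4, 5]
  Insert 1 (step 6): P = [1, 5, 6] / [3, 7] / [4];  Q = [1, 2, 3] / [4, 5] / [6]
  Insert 2 (step 7): P = [1, 2, 6] / [3, 5] / [4, 7];  Q = [1, 2, 3] / [4, 5] / [6, 7]
Final shape: (3, 2, 2).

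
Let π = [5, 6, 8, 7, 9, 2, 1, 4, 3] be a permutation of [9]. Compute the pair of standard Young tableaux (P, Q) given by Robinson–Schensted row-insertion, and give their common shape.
P = [1, 3, 7, 9] / [2, 4] / [5, 6] / [8];  Q = [1, 2, 3, 5] / [4, 8] / [6, 9] / [7];  common shape = (4, 2, 2, 1)

Row-insert the values π_1, π_2, … into P one at a time, bumping the leftmost entry strictly greater than the inserted value down to the next row. The recording tableau Q records, in position (i, j), the step at which that cell was added to P.
  Insert 5 (step 1): P = [5];  Q = [1]
  Insert 6 (step 2): P = [5, 6];  Q = [1, 2]
  Insert 8 (step 3): P = [5, 6, 8];  Q = [1, 2, 3]
  Insert 7 (step 4): P = [5, 6, 7] / [8];  Q = [1, 2, 3] / [4]
  Insert 9 (step 5): P = [5, 6, 7, 9] / [8];  Q = [1, 2, 3, 5] / [4]
  Insert 2 (step 6): P = [2, 6, 7, 9] / [5] / [8];  Q = [1, 2, 3, 5] / [4] / [6]
  Insert 1 (step 7): P = [1, 6, 7, 9] / [2] / [5] / [8];  Q = [1, 2, 3, 5] / [4] / [6] / [7]
  Insert 4 (step 8): P = [1, 4, 7, 9] / [2, 6] / [5] / [8];  Q = [1, 2, 3, 5] / [4, 8] / [6] / [7]
  Insert 3 (step 9): P = [1, 3, 7, 9] / [2, 4] / [5, 6] / [8];  Q = [1, 2, 3, 5] / [4, 8] / [6, 9] / [7]
Final shape: (4, 2, 2, 1).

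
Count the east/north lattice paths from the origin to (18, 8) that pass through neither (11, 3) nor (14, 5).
Number of paths = 994407

Inclusion–exclusion. Total paths: C(26, 18) = 1562275. Through P₁: C(14, 11)·C(12, 7) = 288288. Through P₂: C(19, 14)·C(7, 4) = 406980. Since P₁ is strictly southwest of P₂, a monotone path through both must visit P₁ then P₂; paths through both = C(14, 11)·C(5, 3)·C(7, 4) = 127400. Avoid both = 1562275 − 288288 − 406980 + 127400 = 994407.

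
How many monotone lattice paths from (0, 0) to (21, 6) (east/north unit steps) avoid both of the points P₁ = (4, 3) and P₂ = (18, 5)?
Number of paths = 138314

Inclusion–exclusion. Total paths: C(27, 21) = 296010. Through P₁: C(7, 4)·C(20, 17) = 39900. Through P₂: C(23, 18)·C(4, 3) = 134596. Since P₁ is strictly southwest of P₂, a monotone path through both must visit P₁ then P₂; paths through both = C(7, 4)·C(16, 14)·C(4, 3) = 16800. Avoid both = 296010 − 39900 − 134596 + 16800 = 138314.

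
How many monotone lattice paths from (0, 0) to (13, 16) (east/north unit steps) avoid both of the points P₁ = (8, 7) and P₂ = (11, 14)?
Number of paths = 32869845

Inclusion–exclusion. Total paths: C(29, 13) = 67863915. Through P₁: C(15, 8)·C(14, 5) = 12882870. Through P₂: C(25, 11)·C(4, 2) = 26744400. Since P₁ is strictly southwest of P₂, a monotone path through both must visit P₁ then P₂; paths through both = C(15, 8)·C(10, 3)·C(4, 2) = 4633200. Avoid both = 67863915 − 12882870 − 26744400 + 4633200 = 32869845.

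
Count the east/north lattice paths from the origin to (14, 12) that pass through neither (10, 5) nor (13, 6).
Number of paths = 8560870

Inclusion–exclusion. Total paths: C(26, 14) = 9657700. Through P₁: C(15, 10)·C(11, 4) = 990990. Through P₂: C(19, 13)·C(7, 1) = 189924. Since P₁ is strictly southwest of P₂, a monotone path through both must visit P₁ then P₂; paths through both = C(15, 10)·C(4, 3)·C(7, 1) = 84084. Avoid both = 9657700 − 990990 − 189924 + 84084 = 8560870.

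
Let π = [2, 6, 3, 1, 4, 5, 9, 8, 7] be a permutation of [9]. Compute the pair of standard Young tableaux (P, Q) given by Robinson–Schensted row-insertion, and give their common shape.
P = [1, 3, 4, 5, 7] / [2, 8] / [6, 9];  Q = [1, 2, 5, 6, 7] / [3, 8] / [4, 9];  common shape = (5, 2, 2)

Row-insert the values π_1, π_2, … into P one at a time, bumping the leftmost entry strictly greater than the inserted value down to the next row. The recording tableau Q records, in position (i, j), the step at which that cell was added to P.
  Insert 2 (step 1): P = [2];  Q = [1]
  Insert 6 (step 2): P = [2, 6];  Q = [1, 2]
  Insert 3 (step 3): P = [2, 3] / [6];  Q = [1, 2] / [3]
  Insert 1 (step 4): P = [1, 3] / [2] / [6];  Q = [1, 2] / [3] / [4]
  Insert 4 (step 5): P = [1, 3, 4] / [2] / [6];  Q = [1, 2, 5] / [3] / [4]
  Insert 5 (step 6): P = [1, 3, 4, 5] / [2] / [6];  Q = [1, 2, 5, 6] / [3] / [4]
  Insert 9 (step 7): P = [1, 3, 4, 5, 9] / [2] / [6];  Q = [1, 2, 5, 6, 7] / [3] / [4]
  Insert 8 (step 8): P = [1, 3, 4, 5, 8] / [2, 9] / [6];  Q = [1, 2, 5, 6, 7] / [3, 8] / [4]
  Insert 7 (step 9): P = [1, 3, 4, 5, 7] / [2, 8] / [6, 9];  Q = [1, 2, 5, 6, 7] / [3, 8] / [4, 9]
Final shape: (5, 2, 2).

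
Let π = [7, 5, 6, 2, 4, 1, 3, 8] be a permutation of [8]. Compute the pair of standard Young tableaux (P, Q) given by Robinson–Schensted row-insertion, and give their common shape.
P = [1, 3, 8] / [2, 4] / [5, 6] / [7];  Q = [1, 3, 8] / [2, 5] / [4, 7] / [6];  common shape = (3, 2, 2, 1)

Row-insert the values π_1, π_2, … into P one at a time, bumping the leftmost entry strictly greater than the inserted value down to the next row. The recording tableau Q records, in position (i, j), the step at which that cell was added to P.
  Insert 7 (step 1): P = [7];  Q = [1]
  Insert 5 (step 2): P = [5] / [7];  Q = [1] / [2]
  Insert 6 (step 3): P = [5, 6] / [7];  Q = [1, 3] / [2]
  Insert 2 (step 4): P = [2, 6] / [5] / [7];  Q = [1, 3] / [2] / [4]
  Insert 4 (step 5): P = [2, 4] / [5, 6] / [7];  Q = [1, 3] / [2, 5] / [4]
  Insert 1 (step 6): P = [1, 4] / [2, 6] / [5] / [7];  Q = [1, 3] / [2, 5] / [4] / [6]
  Insert 3 (step 7): P = [1, 3] / [2, 4] / [5, 6] / [7];  Q = [1, 3] / [2, 5] / [4, 7] / [6]
  Insert 8 (step 8): P = [1, 3, 8] / [2, 4] / [5, 6] / [7];  Q = [1, 3, 8] / [2, 5] / [4, 7] / [6]
Final shape: (3, 2, 2, 1).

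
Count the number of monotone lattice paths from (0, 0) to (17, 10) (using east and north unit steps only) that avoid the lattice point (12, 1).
Number of paths = 8410259

Total paths from (0, 0) to (17, 10): C(27, 17) = 8436285. Paths through (12, 1): (paths (0, 0) → (12, 1)) × (paths (12, 1) → (17, 10)) = C(13, 12) · C(14, 5) = 13 · 2002 = 26026. Avoidance count = 8436285 − 26026 = 8410259.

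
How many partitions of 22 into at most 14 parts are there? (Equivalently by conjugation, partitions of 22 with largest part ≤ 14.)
p(22, parts ≤ 14) = 957

Use the recurrence p(n, m) = p(n, m−1) + p(n−m, m): either the largest part is < m (count p(n, m−1)) or the largest part is exactly m (remove one copy of m, count p(n−m, m)). With p(0, ·) = 1 this gives p(22, parts ≤ 14) = 957. (By conjugating Young diagrams, this also counts partitions of 22 into at most 14 parts.)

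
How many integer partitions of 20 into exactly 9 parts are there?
p(20, 9 parts) = 54

Partitions of n into exactly k parts are in bijection with partitions of n − k into at most k parts (subtract 1 from each part). So p(20, exactly 9) = p(11, parts ≤ 9). Computing via the recurrence p(m, j) = p(m, j−1) + p(m−j, j) gives 54.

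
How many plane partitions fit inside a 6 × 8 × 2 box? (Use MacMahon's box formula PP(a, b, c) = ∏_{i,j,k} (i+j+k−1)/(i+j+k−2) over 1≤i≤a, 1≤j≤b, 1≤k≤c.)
PP(6, 8, 2) = 2147145

Evaluate the triple product over i = 1..6, j = 1..8, k = 1..2. The factors are (2/1) · (3/2) · (3/2) · (4/3) · (4/3) · (5/4) · (5/4) · (6/5) · … (96 factors total). The numerators and denominators telescope so the product is an integer; carrying out the multiplication exactly gives PP(6, 8, 2) = 2147145.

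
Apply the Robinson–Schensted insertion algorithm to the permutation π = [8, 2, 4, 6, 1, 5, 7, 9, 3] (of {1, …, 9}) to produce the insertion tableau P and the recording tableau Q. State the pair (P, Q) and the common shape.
P = [1, 3, 5, 7, 9] / [2, 4] / [6] / [8];  Q = [1, 3, 4, 7, 8] / [2, 6] / [5] / [9];  common shape = (5, 2, 1, 1)

Row-insert the values π_1, π_2, … into P one at a time, bumping the leftmost entry strictly greater than the inserted value down to the next row. The recording tableau Q records, in position (i, j), the step at which that cell was added to P.
  Insert 8 (step 1): P = [8];  Q = [1]
  Insert 2 (step 2): P = [2] / [8];  Q = [1] / [2]
  Insert 4 (step 3): P = [2, 4] / [8];  Q = [1, 3] / [2]
  Insert 6 (step 4): P = [2, 4, 6] / [8];  Q = [1, 3, 4] / [2]
  Insert 1 (step 5): P = [1, 4, 6] / [2] / [8];  Q = [1, 3, 4] / [2] / [5]
  Insert 5 (step 6): P = [1, 4, 5] / [2, 6] / [8];  Q = [1, 3, 4] / [2, 6] / [5]
  Insert 7 (step 7): P = [1, 4, 5, 7] / [2, 6] / [8];  Q = [1, 3, 4, 7] / [2, 6] / [5]
  Insert 9 (step 8): P = [1, 4, 5, 7, 9] / [2, 6] / [8];  Q = [1, 3, 4, 7, 8] / [2, 6] / [5]
  Insert 3 (step 9): P = [1, 3, 5, 7, 9] / [2, 4] / [6] / [8];  Q = [1, 3, 4, 7, 8] / [2, 6] / [5] / [9]
Final shape: (5, 2, 1, 1).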